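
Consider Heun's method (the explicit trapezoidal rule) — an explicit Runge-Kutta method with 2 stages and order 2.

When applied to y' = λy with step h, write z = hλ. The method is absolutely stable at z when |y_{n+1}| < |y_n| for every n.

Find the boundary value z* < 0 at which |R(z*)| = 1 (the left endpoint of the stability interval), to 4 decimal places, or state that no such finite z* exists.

Set f=λy, z=hλ:
  order 2, 2-stage ⇒ R(z)=1+z+z^2/2
  (e.g. R(-0.53)=0.61045, |R|=0.61045)

Find x<0 with |R(x)|<1.
x=-0.53: |R|=0.6104
|R(-1.44)|=0.5968 |R(-1)|=0.5000 |R(-0.99)|=0.5000
Bisect:
  x_lo=-2.5376 |R|=1.6822  x_hi=-0.2990 |R|=0.7457
  mid=-1.41831 |R|=0.58749 →hi
  mid=-1.97797 |R|=0.97821 →hi
  mid=-2.25780 |R|=1.29103 →lo
  mid=-2.11789 |R|=1.12484 →lo
  mid=-2.04793 |R|=1.04908 →lo
  mid=-2.01295 |R|=1.01303 →lo
  mid=-1.99546 |R|=0.99547 →hi
  mid=-2.00421 |R|=1.00421 →lo
  mid=-1.99983 |R|=0.99983 →hi
  mid=-2.00202 |R|=1.00202 →lo
  ...
  [-2.00011,-1.99997] ⇒ x*=-2.0000
So |R|<1 on (-2.0000, 0).

left endpoint -2.0000.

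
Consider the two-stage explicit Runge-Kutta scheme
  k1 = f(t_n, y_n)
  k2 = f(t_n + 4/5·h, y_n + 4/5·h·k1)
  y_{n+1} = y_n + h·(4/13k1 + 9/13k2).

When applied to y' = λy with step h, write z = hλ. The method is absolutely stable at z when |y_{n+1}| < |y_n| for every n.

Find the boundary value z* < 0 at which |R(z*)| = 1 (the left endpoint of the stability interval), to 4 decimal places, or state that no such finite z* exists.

Test eqn y'=λy, z=hλ:
  k1=λy_n ⇒ h·k1=z·y_n;  k2=λ(1+4/5z)y_n ⇒ h·k2=z(1+4/5z)y_n
  y_{n+1}/y_n = 1 + 4/13z + 9/13z(1+4/5z) = 1 + z + 36/65z²
  ⇒ R(z) = 1 + z + 36/65z².

Need |R(x)|<1, x<0.
x=-0.76: |R|=0.5599
R=1: x+36/65x²=0 ⇒ x=−65/36=-1.8056; min R=1−1/(4·36/65)=0.5486>−1
Confirm numerically:
  x=-1.635: |R|=0.84556 <1
  x=-0.982: |R|=0.55209 <1
  x=-0.853: |R|=0.54998 <1
  x=-2.395: |R|=1.78188 >1
  x=-1.930: |R|=1.13302 >1
Interval (-1.8056, 0).

left endpoint -1.8056.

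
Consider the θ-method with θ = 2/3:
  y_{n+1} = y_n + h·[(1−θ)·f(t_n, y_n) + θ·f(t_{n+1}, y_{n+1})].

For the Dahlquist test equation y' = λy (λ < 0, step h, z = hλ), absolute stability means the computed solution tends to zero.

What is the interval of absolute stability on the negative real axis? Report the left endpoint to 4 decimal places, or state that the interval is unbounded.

interval (−∞, 0).

On y'=λy, z=hλ:
  y_{n+1} = y_n + z·[1/3·y_n + 2/3·y_{n+1}] ⇒ (1 − 2/3z)y_{n+1} = (1 + 1/3z)y_n
  so R(z) = (1 + 1/3z)/(1 − 2/3z).

Solve |R(x)|<1 on ℝ⁻.
x=-1.52: |R|=0.2450
x=-2: |R|=0.1429
x=-10: |R|=0.3043
x=-100: |R|=0.4778
θ=2/3≥1/2 ⇒ |1+1/3x|<|1−2/3x| ∀x<0 ⇒ stable on all of ℝ⁻.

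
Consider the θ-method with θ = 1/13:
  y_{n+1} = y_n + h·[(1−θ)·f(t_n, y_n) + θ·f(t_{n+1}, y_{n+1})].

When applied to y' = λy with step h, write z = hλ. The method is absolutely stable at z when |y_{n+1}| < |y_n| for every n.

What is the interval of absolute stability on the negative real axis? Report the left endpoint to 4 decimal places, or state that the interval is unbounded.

(-2.3636, 0).

On y'=λy, z=hλ:
  y_{n+1} = y_n + z·[12/13·y_n + 1/13·y_{n+1}] ⇒ (1 − 1/13z)y_{n+1} = (1 + 12/13z)y_n
  ⇒ R(z) = (1 + 12/13z)/(1 − 1/13z).

Solve |R(x)|<1 on ℝ⁻.
x=-1.29: |R|=0.1735
R=−1: 1+12/13x = −1+1/13x ⇒ -11/13x=2 ⇒ x=2/(-11/13)=-2.3636
Confirm numerically:
  x=-2.173: |R|=0.86179 <1
  x=-1.254: |R|=0.14368 <1
  x=-1.113: |R|=0.02522 <1
  x=-2.566: |R|=1.14300 >1
  x=-2.521: |R|=1.11153 >1
  x=-2.492: |R|=1.09114 >1
So |R|<1 on (-2.3636, 0).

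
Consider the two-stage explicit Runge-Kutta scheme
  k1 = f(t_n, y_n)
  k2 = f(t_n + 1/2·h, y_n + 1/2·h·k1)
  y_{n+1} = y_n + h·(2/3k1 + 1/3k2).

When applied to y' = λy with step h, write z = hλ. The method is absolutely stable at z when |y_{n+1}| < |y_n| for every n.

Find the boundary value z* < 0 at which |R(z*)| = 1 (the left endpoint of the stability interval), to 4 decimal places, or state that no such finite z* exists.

Set f=λy, z=hλ:
  k1=λy_n ⇒ h·k1=z·y_n;  k2=λ(1+1/2z)y_n ⇒ h·k2=z(1+1/2z)y_n
  y_{n+1}/y_n = 1 + 2/3z + 1/3z(1+1/2z) = 1 + z + 1/6z²
  R(z) = 1 + z + 1/6z².

Find x<0 with |R(x)|<1.
x=-0.86: |R|=0.2633
R=1: x+1/6x²=0 ⇒ x=−6=-6.0000; min R=1−1/(4·1/6)=-0.5000>−1
Confirm numerically:
  x=-5.203: |R|=0.30887 <1
  x=-3.468: |R|=0.46350 <1
  x=-3.366: |R|=0.47767 <1
  x=-2.714: |R|=0.48637 <1
  x=-6.343: |R|=1.36261 >1
  x=-6.160: |R|=1.16427 >1
Interval (-6.0000, 0).

left endpoint -6.0000.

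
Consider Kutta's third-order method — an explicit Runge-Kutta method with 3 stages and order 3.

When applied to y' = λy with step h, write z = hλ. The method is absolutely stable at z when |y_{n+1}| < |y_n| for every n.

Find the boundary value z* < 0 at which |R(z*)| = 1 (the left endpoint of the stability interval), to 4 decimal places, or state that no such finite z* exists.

Test eqn y'=λy, z=hλ:
  order 3, 3-stage ⇒ R(z)=1+z+z^2/2+z^3/6
  (e.g. R(-0.57)=0.56158, |R|=0.56158)

Boundary: |R(x)|=1, x<0.
x=-0.57: |R|=0.5616
|R(-2.44)|=0.8843 |R(-2.19)|=0.5425 |R(-0.91)|=0.3785
Bisect:
  x_lo=-2.8513 |R|=1.6499  x_hi=-0.3979 |R|=0.6708
  mid=-1.62461 |R|=0.01959 →hi
  mid=-2.23797 |R|=0.60186 →hi
  mid=-2.54465 |R|=1.05322 →lo
  mid=-2.39131 |R|=0.81119 →hi
  mid=-2.46798 |R|=0.92789 →hi
  mid=-2.50631 |R|=0.98945 →hi
  mid=-2.52548 |R|=1.02106 →lo
  mid=-2.51589 |R|=1.00518 →lo
  mid=-2.51110 |R|=0.99730 →hi
  mid=-2.51350 |R|=1.00124 →lo
  ...
  [-2.51275,-2.51260] ⇒ x*=-2.5127
Stable set (-2.5127, 0).

left endpoint -2.5127.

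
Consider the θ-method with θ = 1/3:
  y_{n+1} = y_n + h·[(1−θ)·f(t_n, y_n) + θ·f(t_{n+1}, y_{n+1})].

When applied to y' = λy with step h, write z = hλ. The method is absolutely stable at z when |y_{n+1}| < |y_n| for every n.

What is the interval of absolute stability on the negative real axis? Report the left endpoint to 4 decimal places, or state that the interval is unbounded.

Set f=λy, z=hλ:
  y_{n+1} = y_n + z·[2/3·y_n + 1/3·y_{n+1}] ⇒ (1 − 1/3z)y_{n+1} = (1 + 2/3z)y_n
  R(z) = (1 + 2/3z)/(1 − 1/3z).

Boundary: |R(x)|=1, x<0.
x=-1.26: |R|=0.1127
R=−1: 1+2/3x = −1+1/3x ⇒ -1/3x=2 ⇒ x=2/(-1/3)=-6.0000
Confirm numerically:
  x=-5.044: |R|=0.88115 <1
  x=-4.326: |R|=0.77150 <1
  x=-3.748: |R|=0.66627 <1
  x=-2.794: |R|=0.44667 <1
  x=-6.386: |R|=1.04113 >1
  x=-6.061: |R|=1.00673 >1
  x=-6.030: |R|=1.00332 >1
Interval (-6.0000, 0).

z∈(-6.0000,0).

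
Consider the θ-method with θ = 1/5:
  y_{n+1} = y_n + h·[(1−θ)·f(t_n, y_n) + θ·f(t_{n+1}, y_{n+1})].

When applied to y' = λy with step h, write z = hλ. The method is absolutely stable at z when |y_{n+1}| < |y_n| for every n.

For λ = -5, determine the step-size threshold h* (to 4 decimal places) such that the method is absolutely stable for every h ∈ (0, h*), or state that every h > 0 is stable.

On y'=λy, z=hλ:
  y_{n+1} = y_n + z·[4/5·y_n + 1/5·y_{n+1}] ⇒ (1 − 1/5z)y_{n+1} = (1 + 4/5z)y_n
  so R(z) = (1 + 4/5z)/(1 − 1/5z).

Need |R(x)|<1, x<0.
x=-0.35: |R|=0.6729
R=−1: 1+4/5x = −1+1/5x ⇒ -3/5x=2 ⇒ x=2/(-3/5)=-3.3333
Confirm numerically:
  x=-3.101: |R|=0.91396 <1
  x=-2.379: |R|=0.61201 <1
  x=-2.300: |R|=0.57534 <1
  x=-1.345: |R|=0.05989 <1
  x=-3.836: |R|=1.17067 >1
  x=-3.582: |R|=1.08693 >1
  x=-3.414: |R|=1.02876 >1
So |R|<1 on (-3.3333, 0).

(-3.3333,0); λ=-5 ⇒ h* = (10/3)/5 = 0.6667.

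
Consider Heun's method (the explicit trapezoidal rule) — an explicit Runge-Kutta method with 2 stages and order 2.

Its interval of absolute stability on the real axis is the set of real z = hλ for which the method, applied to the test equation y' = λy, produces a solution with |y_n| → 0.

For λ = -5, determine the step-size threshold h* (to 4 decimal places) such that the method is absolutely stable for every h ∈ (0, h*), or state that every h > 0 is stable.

With y'=λy (z=hλ):
  order 2, 2-stage ⇒ R(z)=1+z+z^2/2
  (e.g. R(-1.08)=0.50320, |R|=0.50320)

Solve |R(x)|<1 on ℝ⁻.
x=-1.08: |R|=0.5032
|R(-2.08)|=1.0832 |R(-1.49)|=0.6200 |R(-0.7)|=0.5450
Bisect:
  x_lo=-2.7089 |R|=1.9602  x_hi=-0.1518 |R|=0.8597
  mid=-1.43039 |R|=0.59262 →hi
  mid=-2.06967 |R|=1.07210 →lo
  mid=-1.75003 |R|=0.78127 →hi
  mid=-1.90985 |R|=0.91391 →hi
  mid=-1.98976 |R|=0.98981 →hi
  mid=-2.02972 |R|=1.03016 →lo
  mid=-2.00974 |R|=1.00979 →lo
  mid=-1.99975 |R|=0.99975 →hi
  mid=-2.00474 |R|=1.00475 →lo
  mid=-2.00225 |R|=1.00225 →lo
  ...
  [-2.00006,-1.99991] ⇒ x*=-2.0000
Stable set (-2.0000, 0).

(-2.0000,0); λ=-5 ⇒ h* = 0.4000.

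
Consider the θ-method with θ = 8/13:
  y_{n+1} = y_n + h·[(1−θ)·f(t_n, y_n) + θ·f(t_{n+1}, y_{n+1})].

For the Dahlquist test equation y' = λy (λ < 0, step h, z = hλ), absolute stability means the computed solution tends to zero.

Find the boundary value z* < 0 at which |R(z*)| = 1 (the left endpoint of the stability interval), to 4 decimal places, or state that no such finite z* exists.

Test eqn y'=λy, z=hλ:
  y_{n+1} = y_n + z·[5/13·y_n + 8/13·y_{n+1}] ⇒ (1 − 8/13z)y_{n+1} = (1 + 5/13z)y_n
  R(z) = (1 + 5/13z)/(1 − 8/13z).

Solve |R(x)|<1 on ℝ⁻.
x=-0.81: |R|=0.4594
x=-2: |R|=0.1034
x=-10: |R|=0.3978
x=-100: |R|=0.5990
θ=8/13≥1/2 ⇒ |1+5/13x|<|1−8/13x| ∀x<0 ⇒ unbounded interval.

(−∞, 0) — no finite endpoint.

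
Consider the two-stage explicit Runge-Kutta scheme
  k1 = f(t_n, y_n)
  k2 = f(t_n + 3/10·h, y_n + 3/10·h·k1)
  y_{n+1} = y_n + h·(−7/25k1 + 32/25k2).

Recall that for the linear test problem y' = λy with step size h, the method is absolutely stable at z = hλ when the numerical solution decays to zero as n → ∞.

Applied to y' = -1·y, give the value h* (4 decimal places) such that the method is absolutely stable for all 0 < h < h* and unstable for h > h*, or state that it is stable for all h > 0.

Set f=λy, z=hλ:
  k1=λy_n ⇒ h·k1=z·y_n;  k2=λ(1+3/10z)y_n ⇒ h·k2=z(1+3/10z)y_n
  y_{n+1}/y_n = 1 − 7/25z + 32/25z(1+3/10z) = 1 + z + 48/125z²
  Hence R(z) = 1 + z + 48/125z².

Need |R(x)|<1, x<0.
x=-0.32: |R|=0.7193
R=1: x+48/125x²=0 ⇒ x=−125/48=-2.6042; min R=1−1/(4·48/125)=0.3490>−1
Confirm numerically:
  x=-2.035: |R|=0.55523 <1
  x=-1.563: |R|=0.37510 <1
  x=-1.465: |R|=0.35915 <1
  x=-1.121: |R|=0.36155 <1
  x=-2.861: |R|=1.28216 >1
  x=-2.687: |R|=1.08547 >1
Stable set (-2.6042, 0).

(-2.6042,0); λ=-1 ⇒ h* = (125/48)/1 = 2.6042.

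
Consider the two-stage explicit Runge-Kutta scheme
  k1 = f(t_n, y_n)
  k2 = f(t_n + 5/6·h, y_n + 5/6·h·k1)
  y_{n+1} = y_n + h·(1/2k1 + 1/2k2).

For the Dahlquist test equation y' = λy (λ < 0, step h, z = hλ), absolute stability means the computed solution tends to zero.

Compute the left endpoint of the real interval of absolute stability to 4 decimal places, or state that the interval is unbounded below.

left endpoint -2.4000.

Test eqn y'=λy, z=hλ:
  k1=λy_n ⇒ h·k1=z·y_n;  k2=λ(1+5/6z)y_n ⇒ h·k2=z(1+5/6z)y_n
  y_{n+1}/y_n = 1 + 1/2z + 1/2z(1+5/6z) = 1 + z + 5/12z²
  so R(z) = 1 + z + 5/12z².

Find x<0 with |R(x)|<1.
x=-1.45: |R|=0.4260
R=1: x+5/12x²=0 ⇒ x=−12/5=-2.4000; min R=1−1/(4·5/12)=0.4000>−1
Confirm numerically:
  x=-2.051: |R|=0.70175 <1
  x=-1.969: |R|=0.64640 <1
  x=-1.377: |R|=0.41305 <1
  x=-2.925: |R|=1.63984 >1
  x=-2.833: |R|=1.51112 >1
  x=-2.532: |R|=1.13926 >1
Stable set (-2.4000, 0).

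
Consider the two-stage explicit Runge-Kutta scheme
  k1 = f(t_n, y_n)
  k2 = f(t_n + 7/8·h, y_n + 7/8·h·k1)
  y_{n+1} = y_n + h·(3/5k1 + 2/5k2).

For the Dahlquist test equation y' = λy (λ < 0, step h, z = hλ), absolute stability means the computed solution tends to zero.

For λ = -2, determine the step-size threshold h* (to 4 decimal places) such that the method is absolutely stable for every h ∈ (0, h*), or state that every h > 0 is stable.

Test eqn y'=λy, z=hλ:
  k1=λy_n ⇒ h·k1=z·y_n;  k2=λ(1+7/8z)y_n ⇒ h·k2=z(1+7/8z)y_n
  y_{n+1}/y_n = 1 + 3/5z + 2/5z(1+7/8z) = 1 + z + 7/20z²
  R(z) = 1 + z + 7/20z².

Solve |R(x)|<1 on ℝ⁻.
x=-0.79: |R|=0.4284
R=1: x+7/20x²=0 ⇒ x=−20/7=-2.8571; min R=1−1/(4·7/20)=0.2857>−1
Confirm numerically:
  x=-2.628: |R|=0.78923 <1
  x=-1.895: |R|=0.36186 <1
  x=-1.788: |R|=0.33093 <1
  x=-1.744: |R|=0.32054 <1
  x=-3.235: |R|=1.42783 >1
  x=-3.136: |R|=1.30607 >1
  x=-3.134: |R|=1.30368 >1
Stable set (-2.8571, 0).

(-2.8571,0); λ=-2 ⇒ h* = (20/7)/2 = 1.4286.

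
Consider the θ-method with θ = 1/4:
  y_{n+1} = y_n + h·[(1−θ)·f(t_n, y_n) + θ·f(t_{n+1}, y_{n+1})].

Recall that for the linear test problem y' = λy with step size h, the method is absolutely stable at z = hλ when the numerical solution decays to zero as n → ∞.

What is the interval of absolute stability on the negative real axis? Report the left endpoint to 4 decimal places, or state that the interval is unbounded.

On y'=λy, z=hλ:
  y_{n+1} = y_n + z·[3/4·y_n + 1/4·y_{n+1}] ⇒ (1 − 1/4z)y_{n+1} = (1 + 3/4z)y_n
  so R(z) = (1 + 3/4z)/(1 − 1/4z).

Find x<0 with |R(x)|<1.
x=-0.37: |R|=0.6613
R=−1: 1+3/4x = −1+1/4x ⇒ -1/2x=2 ⇒ x=2/(-1/2)=-4.0000
Confirm numerically:
  x=-3.693: |R|=0.92019 <1
  x=-3.316: |R|=0.81301 <1
  x=-2.278: |R|=0.45142 <1
  x=-1.720: |R|=0.20280 <1
  x=-4.276: |R|=1.06670 >1
  x=-4.197: |R|=1.04807 >1
  x=-4.186: |R|=1.04544 >1
So |R|<1 on (-4.0000, 0).

z∈(-4.0000,0).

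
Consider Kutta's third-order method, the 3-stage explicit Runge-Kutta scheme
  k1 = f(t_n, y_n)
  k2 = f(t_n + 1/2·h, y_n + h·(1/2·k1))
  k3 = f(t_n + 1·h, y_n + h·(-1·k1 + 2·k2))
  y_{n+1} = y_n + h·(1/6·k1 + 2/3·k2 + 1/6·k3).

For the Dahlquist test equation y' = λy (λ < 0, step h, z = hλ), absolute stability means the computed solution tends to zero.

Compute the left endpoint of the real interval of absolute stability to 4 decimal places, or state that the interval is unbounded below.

Set f=λy, z=hλ:
  order 3, 3-stage ⇒ R(z)=1+z+z^2/2+z^3/6
  (e.g. R(-0.71)=0.48240, |R|=0.48240)

Boundary: |R(x)|=1, x<0.
x=-0.71: |R|=0.4824
|R(-2.62)|=1.1853 |R(-0.85)|=0.4089 |R(-0.75)|=0.4609
Bisect:
  x_lo=-2.9455 |R|=1.8667  x_hi=-0.2458 |R|=0.7819
  mid=-1.59566 |R|=0.00028 →hi
  mid=-2.27058 |R|=0.64382 →hi
  mid=-2.60804 |R|=1.16370 →lo
  mid=-2.43931 |R|=0.88328 →hi
  mid=-2.52368 |R|=1.01807 →lo
  mid=-2.48150 |R|=0.94935 →hi
  mid=-2.50259 |R|=0.98338 →hi
  ...
  [-2.51280,-2.51264] ⇒ x*=-2.5127
Stable set (-2.5127, 0).

left endpoint -2.5127.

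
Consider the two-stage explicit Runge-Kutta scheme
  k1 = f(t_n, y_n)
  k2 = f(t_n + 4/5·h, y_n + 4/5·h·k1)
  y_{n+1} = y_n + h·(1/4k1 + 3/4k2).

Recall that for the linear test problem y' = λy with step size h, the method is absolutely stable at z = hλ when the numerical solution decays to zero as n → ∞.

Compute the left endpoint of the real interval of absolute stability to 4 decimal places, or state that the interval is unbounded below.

Set f=λy, z=hλ:
  k1=λy_n ⇒ h·k1=z·y_n;  k2=λ(1+4/5z)y_n ⇒ h·k2=z(1+4/5z)y_n
  y_{n+1}/y_n = 1 + 1/4z + 3/4z(1+4/5z) = 1 + z + 3/5z²
  so R(z) = 1 + z + 3/5z².

Boundary: |R(x)|=1, x<0.
x=-0.75: |R|=0.5875
R=1: x+3/5x²=0 ⇒ x=−5/3=-1.6667; min R=1−1/(4·3/5)=0.5833>−1
Confirm numerically:
  x=-1.481: |R|=0.83502 <1
  x=-1.032: |R|=0.60701 <1
  x=-0.965: |R|=0.59373 <1
  x=-2.070: |R|=1.50094 >1
  x=-1.857: |R|=1.21207 >1
  x=-1.749: |R|=1.08640 >1
Interval (-1.6667, 0).

z* = -1.6667.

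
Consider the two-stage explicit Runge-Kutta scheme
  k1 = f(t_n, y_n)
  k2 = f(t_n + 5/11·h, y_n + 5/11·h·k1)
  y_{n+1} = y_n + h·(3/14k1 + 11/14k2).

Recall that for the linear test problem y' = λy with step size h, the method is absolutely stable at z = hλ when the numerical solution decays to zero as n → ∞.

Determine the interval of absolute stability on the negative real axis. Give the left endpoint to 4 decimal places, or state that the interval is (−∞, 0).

Test eqn y'=λy, z=hλ:
  k1=λy_n ⇒ h·k1=z·y_n;  k2=λ(1+5/11z)y_n ⇒ h·k2=z(1+5/11z)y_n
  y_{n+1}/y_n = 1 + 3/14z + 11/14z(1+5/11z) = 1 + z + 5/14z²
  R(z) = 1 + z + 5/14z².

Find x<0 with |R(x)|<1.
x=-1.34: |R|=0.3013
R=1: x+5/14x²=0 ⇒ x=−14/5=-2.8000; min R=1−1/(4·5/14)=0.3000>−1
Confirm numerically:
  x=-2.225: |R|=0.54308 <1
  x=-1.932: |R|=0.40108 <1
  x=-1.913: |R|=0.39399 <1
  x=-1.222: |R|=0.31132 <1
  x=-3.257: |R|=1.53159 >1
  x=-3.134: |R|=1.37384 >1
Interval (-2.8000, 0).

z∈(-2.8000,0).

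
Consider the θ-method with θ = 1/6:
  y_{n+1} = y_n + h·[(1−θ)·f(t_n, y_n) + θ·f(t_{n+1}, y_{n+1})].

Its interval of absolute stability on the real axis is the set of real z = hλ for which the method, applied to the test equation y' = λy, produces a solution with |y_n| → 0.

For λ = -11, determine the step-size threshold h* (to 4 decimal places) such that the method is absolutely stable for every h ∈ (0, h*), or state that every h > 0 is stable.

With y'=λy (z=hλ):
  y_{n+1} = y_n + z·[5/6·y_n + 1/6·y_{n+1}] ⇒ (1 − 1/6z)y_{n+1} = (1 + 5/6z)y_n
  so R(z) = (1 + 5/6z)/(1 − 1/6z).

Find x<0 with |R(x)|<1.
x=-1.59: |R|=0.2569
R=−1: 1+5/6x = −1+1/6x ⇒ -2/3x=2 ⇒ x=2/(-2/3)=-3.0000
Confirm numerically:
  x=-2.789: |R|=0.90397 <1
  x=-2.080: |R|=0.54455 <1
  x=-2.011: |R|=0.50618 <1
  x=-3.492: |R|=1.20733 >1
  x=-3.392: |R|=1.16695 >1
  x=-3.354: |R|=1.15138 >1
Interval (-3.0000, 0).

(-3.0000,0); λ=-11 ⇒ h* = (3)/11 = 0.2727.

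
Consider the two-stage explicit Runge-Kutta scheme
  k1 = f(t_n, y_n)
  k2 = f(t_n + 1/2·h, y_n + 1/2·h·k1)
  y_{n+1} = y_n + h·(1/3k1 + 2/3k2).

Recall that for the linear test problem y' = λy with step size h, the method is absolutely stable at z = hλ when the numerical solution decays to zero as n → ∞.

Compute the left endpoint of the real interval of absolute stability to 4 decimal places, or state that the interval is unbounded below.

z* = -3.0000.

Set f=λy, z=hλ:
  k1=λy_n ⇒ h·k1=z·y_n;  k2=λ(1+1/2z)y_n ⇒ h·k2=z(1+1/2z)y_n
  y_{n+1}/y_n = 1 + 1/3z + 2/3z(1+1/2z) = 1 + z + 1/3z²
  so R(z) = 1 + z + 1/3z².

Need |R(x)|<1, x<0.
x=-1.23: |R|=0.2743
R=1: x+1/3x²=0 ⇒ x=−3=-3.0000; min R=1−1/(4·1/3)=0.2500>−1
Confirm numerically:
  x=-2.130: |R|=0.38230 <1
  x=-1.850: |R|=0.29083 <1
  x=-1.480: |R|=0.25013 <1
  x=-1.470: |R|=0.25030 <1
  x=-3.516: |R|=1.60475 >1
  x=-3.473: |R|=1.54758 >1
  x=-3.434: |R|=1.49679 >1
Stable set (-3.0000, 0).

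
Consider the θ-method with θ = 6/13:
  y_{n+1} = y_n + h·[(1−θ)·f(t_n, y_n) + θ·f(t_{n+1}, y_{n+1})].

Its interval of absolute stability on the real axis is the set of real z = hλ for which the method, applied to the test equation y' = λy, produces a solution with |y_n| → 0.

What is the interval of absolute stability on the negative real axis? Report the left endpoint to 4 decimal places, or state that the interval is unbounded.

On y'=λy, z=hλ:
  y_{n+1} = y_n + z·[7/13·y_n + 6/13·y_{n+1}] ⇒ (1 − 6/13z)y_{n+1} = (1 + 7/13z)y_n
  Hence R(z) = (1 + 7/13z)/(1 − 6/13z).

Need |R(x)|<1, x<0.
x=-0.64: |R|=0.5059
R=−1: 1+7/13x = −1+6/13x ⇒ -1/13x=2 ⇒ x=2/(-1/13)=-26.0000
Confirm numerically:
  x=-25.201: |R|=0.99513 <1
  x=-22.862: |R|=0.97910 <1
  x=-20.957: |R|=0.96365 <1
  x=-20.255: |R|=0.95730 <1
  x=-26.536: |R|=1.00311 >1
  x=-26.473: |R|=1.00275 >1
  x=-26.264: |R|=1.00155 >1
Interval (-26.0000, 0).

z∈(-26.0000,0).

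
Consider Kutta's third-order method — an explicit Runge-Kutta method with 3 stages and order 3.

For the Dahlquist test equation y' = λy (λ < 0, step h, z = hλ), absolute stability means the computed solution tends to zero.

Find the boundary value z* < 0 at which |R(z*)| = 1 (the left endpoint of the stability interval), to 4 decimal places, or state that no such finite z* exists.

z* = -2.5127.

On y'=λy, z=hλ:
  order 3, 3-stage ⇒ R(z)=1+z+z^2/2+z^3/6
  (e.g. R(-1.67)=-0.05179, |R|=0.05179)

Find x<0 with |R(x)|<1.
x=-1.67: |R|=0.0518
|R(-2.54)|=1.0454 |R(-1.75)|=0.1120 |R(-1.43)|=0.1051
Bisect:
  x_lo=-3.2377 |R|=2.6529  x_hi=-0.2739 |R|=0.7602
  mid=-1.75579 |R|=0.11652 →hi
  mid=-2.49673 |R|=0.97385 →hi
  mid=-2.86719 |R|=1.68523 →lo
  mid=-2.68196 |R|=1.30069 →lo
  mid=-2.58934 |R|=1.13045 →lo
  mid=-2.54303 |R|=1.05050 →lo
  mid=-2.51988 |R|=1.01177 →lo
  mid=-2.50830 |R|=0.99271 →hi
  ...
  [-2.51283,-2.51264] ⇒ x*=-2.5127
So |R|<1 on (-2.5127, 0).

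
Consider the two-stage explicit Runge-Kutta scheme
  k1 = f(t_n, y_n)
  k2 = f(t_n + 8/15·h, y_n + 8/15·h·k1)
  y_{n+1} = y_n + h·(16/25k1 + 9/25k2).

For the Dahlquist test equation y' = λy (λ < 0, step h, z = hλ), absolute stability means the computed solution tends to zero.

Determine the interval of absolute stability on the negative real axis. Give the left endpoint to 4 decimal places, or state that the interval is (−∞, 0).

Set f=λy, z=hλ:
  k1=λy_n ⇒ h·k1=z·y_n;  k2=λ(1+8/15z)y_n ⇒ h·k2=z(1+8/15z)y_n
  y_{n+1}/y_n = 1 + 16/25z + 9/25z(1+8/15z) = 1 + z + 24/125z²
  so R(z) = 1 + z + 24/125z².

Find x<0 with |R(x)|<1.
x=-0.82: |R|=0.3091
R=1: x+24/125x²=0 ⇒ x=−125/24=-5.2083; min R=1−1/(4·24/125)=-0.3021>−1
Confirm numerically:
  x=-4.732: |R|=0.56723 <1
  x=-3.667: |R|=0.08520 <1
  x=-2.403: |R|=0.29431 <1
  x=-5.745: |R|=1.59196 >1
  x=-5.536: |R|=1.34828 >1
Stable set (-5.2083, 0).

z∈(-5.2083,0).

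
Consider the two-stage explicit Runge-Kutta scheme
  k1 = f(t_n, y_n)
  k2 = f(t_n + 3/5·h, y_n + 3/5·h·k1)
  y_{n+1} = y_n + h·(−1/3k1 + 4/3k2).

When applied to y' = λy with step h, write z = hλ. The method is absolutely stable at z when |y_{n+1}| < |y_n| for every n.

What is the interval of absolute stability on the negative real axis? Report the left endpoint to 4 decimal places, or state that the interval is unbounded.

z∈(-1.2500,0).

Test eqn y'=λy, z=hλ:
  k1=λy_n ⇒ h·k1=z·y_n;  k2=λ(1+3/5z)y_n ⇒ h·k2=z(1+3/5z)y_n
  y_{n+1}/y_n = 1 − 1/3z + 4/3z(1+3/5z) = 1 + z + 4/5z²
  Hence R(z) = 1 + z + 4/5z².

Find x<0 with |R(x)|<1.
x=-0.44: |R|=0.7149
R=1: x+4/5x²=0 ⇒ x=−5/4=-1.2500; min R=1−1/(4·4/5)=0.6875>−1
Confirm numerically:
  x=-1.188: |R|=0.94108 <1
  x=-1.180: |R|=0.93392 <1
  x=-0.834: |R|=0.72244 <1
  x=-0.631: |R|=0.68753 <1
  x=-1.737: |R|=1.67674 >1
  x=-1.736: |R|=1.67496 >1
  x=-1.642: |R|=1.51493 >1
Stable set (-1.2500, 0).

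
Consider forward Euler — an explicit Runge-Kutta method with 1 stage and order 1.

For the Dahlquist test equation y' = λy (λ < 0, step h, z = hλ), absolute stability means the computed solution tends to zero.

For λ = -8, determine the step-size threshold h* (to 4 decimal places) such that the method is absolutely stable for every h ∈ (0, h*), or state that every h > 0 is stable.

Test eqn y'=λy, z=hλ:
  order 1, 1-stage ⇒ R(z)=1+z
  (e.g. R(-0.36)=0.64000, |R|=0.64000)

Boundary: |R(x)|=1, x<0.
x=-0.36: |R|=0.6400
|R(-1.86)|=0.8600 |R(-1.25)|=0.2500 |R(-0.63)|=0.3700
Bisect:
  x_lo=-2.5554 |R|=1.5554  x_hi=-0.2609 |R|=0.7391
  mid=-1.40816 |R|=0.40816 →hi
  mid=-1.98179 |R|=0.98179 →hi
  mid=-2.26860 |R|=1.26860 →lo
  mid=-2.12519 |R|=1.12519 →lo
  mid=-2.05349 |R|=1.05349 →lo
  mid=-2.01764 |R|=1.01764 →lo
  mid=-1.99971 |R|=0.99971 →hi
  mid=-2.00867 |R|=1.00867 →lo
  ...
  [-2.00013,-1.99999] ⇒ x*=-2.0000
Stable set (-2.0000, 0).

(-2.0000,0); λ=-8 ⇒ h* = 0.2500.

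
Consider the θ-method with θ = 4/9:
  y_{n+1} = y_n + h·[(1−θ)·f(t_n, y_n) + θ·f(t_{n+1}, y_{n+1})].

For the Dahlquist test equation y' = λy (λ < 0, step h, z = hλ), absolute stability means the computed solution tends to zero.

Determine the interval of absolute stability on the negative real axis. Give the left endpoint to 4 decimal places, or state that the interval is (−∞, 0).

On y'=λy, z=hλ:
  y_{n+1} = y_n + z·[5/9·y_n + 4/9·y_{n+1}] ⇒ (1 − 4/9z)y_{n+1} = (1 + 5/9z)y_n
  ⇒ R(z) = (1 + 5/9z)/(1 − 4/9z).

Solve |R(x)|<1 on ℝ⁻.
x=-1.03: |R|=0.2934
R=−1: 1+5/9x = −1+4/9x ⇒ -1/9x=2 ⇒ x=2/(-1/9)=-18.0000
Confirm numerically:
  x=-13.641: |R|=0.93142 <1
  x=-10.411: |R|=0.85015 <1
  x=-8.742: |R|=0.78944 <1
  x=-18.201: |R|=1.00246 >1
  x=-18.024: |R|=1.00030 >1
So |R|<1 on (-18.0000, 0).

z∈(-18.0000,0).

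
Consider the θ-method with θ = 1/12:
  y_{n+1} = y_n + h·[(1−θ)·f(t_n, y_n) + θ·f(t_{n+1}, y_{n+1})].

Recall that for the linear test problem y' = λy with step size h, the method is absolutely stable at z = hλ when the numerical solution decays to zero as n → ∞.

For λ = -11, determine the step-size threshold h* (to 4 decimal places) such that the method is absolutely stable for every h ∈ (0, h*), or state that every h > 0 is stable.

(-2.4000,0); λ=-11 ⇒ h* = (12/5)/11 = 0.2182.

On y'=λy, z=hλ:
  y_{n+1} = y_n + z·[11/12·y_n + 1/12·y_{n+1}] ⇒ (1 − 1/12z)y_{n+1} = (1 + 11/12z)y_n
  ⇒ R(z) = (1 + 11/12z)/(1 − 1/12z).

Need |R(x)|<1, x<0.
x=-0.89: |R|=0.1715
R=−1: 1+11/12x = −1+1/12x ⇒ -5/6x=2 ⇒ x=2/(-5/6)=-2.4000
Confirm numerically:
  x=-2.227: |R|=0.87840 <1
  x=-2.126: |R|=0.80603 <1
  x=-1.021: |R|=0.05906 <1
  x=-2.863: |R|=1.31151 >1
  x=-2.603: |R|=1.13901 >1
  x=-2.534: |R|=1.09220 >1
Stable set (-2.4000, 0).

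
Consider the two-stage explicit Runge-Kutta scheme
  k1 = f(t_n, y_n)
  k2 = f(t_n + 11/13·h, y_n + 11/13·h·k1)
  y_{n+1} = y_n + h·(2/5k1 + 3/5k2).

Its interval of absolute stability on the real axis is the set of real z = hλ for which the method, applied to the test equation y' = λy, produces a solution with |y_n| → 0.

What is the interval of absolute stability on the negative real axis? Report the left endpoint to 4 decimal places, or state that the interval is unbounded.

Test eqn y'=λy, z=hλ:
  k1=λy_n ⇒ h·k1=z·y_n;  k2=λ(1+11/13z)y_n ⇒ h·k2=z(1+11/13z)y_n
  y_{n+1}/y_n = 1 + 2/5z + 3/5z(1+11/13z) = 1 + z + 33/65z²
  so R(z) = 1 + z + 33/65z².

Boundary: |R(x)|=1, x<0.
x=-1.46: |R|=0.6222
R=1: x+33/65x²=0 ⇒ x=−65/33=-1.9697; min R=1−1/(4·33/65)=0.5076>−1
Confirm numerically:
  x=-1.287: |R|=0.55393 <1
  x=-1.272: |R|=0.54944 <1
  x=-1.059: |R|=0.51037 <1
  x=-0.954: |R|=0.50806 <1
  x=-2.414: |R|=1.54452 >1
  x=-2.183: |R|=1.23640 >1
  x=-2.011: |R|=1.04217 >1
So |R|<1 on (-1.9697, 0).

z∈(-1.9697,0).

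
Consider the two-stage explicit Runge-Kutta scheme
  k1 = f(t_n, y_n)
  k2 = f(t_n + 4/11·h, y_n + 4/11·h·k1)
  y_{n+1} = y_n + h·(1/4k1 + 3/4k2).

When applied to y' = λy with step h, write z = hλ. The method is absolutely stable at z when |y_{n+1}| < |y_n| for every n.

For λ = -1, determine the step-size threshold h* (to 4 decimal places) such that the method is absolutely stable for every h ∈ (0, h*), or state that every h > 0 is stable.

On y'=λy, z=hλ:
  k1=λy_n ⇒ h·k1=z·y_n;  k2=λ(1+4/11z)y_n ⇒ h·k2=z(1+4/11z)y_n
  y_{n+1}/y_n = 1 + 1/4z + 3/4z(1+4/11z) = 1 + z + 3/11z²
  so R(z) = 1 + z + 3/11z².

Boundary: |R(x)|=1, x<0.
x=-0.68: |R|=0.4461
R=1: x+3/11x²=0 ⇒ x=−11/3=-3.6667; min R=1−1/(4·3/11)=0.0833>−1
Confirm numerically:
  x=-3.525: |R|=0.86381 <1
  x=-2.594: |R|=0.24114 <1
  x=-2.527: |R|=0.21456 <1
  x=-1.834: |R|=0.08333 <1
  x=-4.025: |R|=1.39335 >1
  x=-3.944: |R|=1.29831 >1
  x=-3.839: |R|=1.18043 >1
So |R|<1 on (-3.6667, 0).

(-3.6667,0); λ=-1 ⇒ h* = (11/3)/1 = 3.6667.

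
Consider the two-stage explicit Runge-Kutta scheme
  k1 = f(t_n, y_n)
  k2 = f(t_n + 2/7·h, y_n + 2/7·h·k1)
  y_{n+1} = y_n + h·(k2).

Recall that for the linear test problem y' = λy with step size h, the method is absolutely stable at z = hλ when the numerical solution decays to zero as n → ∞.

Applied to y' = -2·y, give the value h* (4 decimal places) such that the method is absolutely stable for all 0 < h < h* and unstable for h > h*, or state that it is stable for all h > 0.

With y'=λy (z=hλ):
  k1=λy_n ⇒ h·k1=z·y_n;  k2=λ(1+2/7z)y_n ⇒ h·k2=z(1+2/7z)y_n
  y_{n+1}/y_n = 1 + z(1+2/7z) = 1 + z + 2/7z²
  R(z) = 1 + z + 2/7z².

Find x<0 with |R(x)|<1.
x=-0.9: |R|=0.3314
R=1: x+2/7x²=0 ⇒ x=−7/2=-3.5000; min R=1−1/(4·2/7)=0.1250>−1
Confirm numerically:
  x=-2.932: |R|=0.52418 <1
  x=-2.465: |R|=0.27106 <1
  x=-2.292: |R|=0.20893 <1
  x=-2.100: |R|=0.16000 <1
  x=-3.981: |R|=1.54710 >1
  x=-3.970: |R|=1.53311 >1
  x=-3.652: |R|=1.15860 >1
Stable set (-3.5000, 0).

(-3.5000,0); λ=-2 ⇒ h* = (7/2)/2 = 1.7500.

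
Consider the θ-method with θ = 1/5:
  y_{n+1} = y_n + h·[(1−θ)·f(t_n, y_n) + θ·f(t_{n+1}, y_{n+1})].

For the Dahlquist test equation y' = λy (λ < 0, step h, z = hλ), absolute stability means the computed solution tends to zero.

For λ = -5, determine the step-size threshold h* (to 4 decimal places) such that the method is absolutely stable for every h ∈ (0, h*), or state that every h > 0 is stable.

Test eqn y'=λy, z=hλ:
  y_{n+1} = y_n + z·[4/5·y_n + 1/5·y_{n+1}] ⇒ (1 − 1/5z)y_{n+1} = (1 + 4/5z)y_n
  Hence R(z) = (1 + 4/5z)/(1 − 1/5z).

Boundary: |R(x)|=1, x<0.
x=-1.4: |R|=0.0937
R=−1: 1+4/5x = −1+1/5x ⇒ -3/5x=2 ⇒ x=2/(-3/5)=-3.3333
Confirm numerically:
  x=-3.024: |R|=0.88435 <1
  x=-2.658: |R|=0.73544 <1
  x=-1.657: |R|=0.24455 <1
  x=-3.552: |R|=1.07671 >1
  x=-3.501: |R|=1.05917 >1
  x=-3.425: |R|=1.03264 >1
Stable set (-3.3333, 0).

(-3.3333,0); λ=-5 ⇒ h* = (10/3)/5 = 0.6667.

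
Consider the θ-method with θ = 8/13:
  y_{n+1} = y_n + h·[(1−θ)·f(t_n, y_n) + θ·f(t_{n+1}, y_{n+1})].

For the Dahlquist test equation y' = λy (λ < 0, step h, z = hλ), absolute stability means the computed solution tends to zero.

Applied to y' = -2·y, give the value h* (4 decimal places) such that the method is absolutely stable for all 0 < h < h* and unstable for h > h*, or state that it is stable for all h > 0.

unbounded; (−∞, 0). Any h>0 works for λ=-2.

On y'=λy, z=hλ:
  y_{n+1} = y_n + z·[5/13·y_n + 8/13·y_{n+1}] ⇒ (1 − 8/13z)y_{n+1} = (1 + 5/13z)y_n
  R(z) = (1 + 5/13z)/(1 − 8/13z).

Find x<0 with |R(x)|<1.
x=-0.55: |R|=0.5891
x=-2: |R|=0.1034
x=-10: |R|=0.3978
x=-100: |R|=0.5990
θ=8/13≥1/2 ⇒ |1+5/13x|<|1−8/13x| ∀x<0 ⇒ interval (−∞,0).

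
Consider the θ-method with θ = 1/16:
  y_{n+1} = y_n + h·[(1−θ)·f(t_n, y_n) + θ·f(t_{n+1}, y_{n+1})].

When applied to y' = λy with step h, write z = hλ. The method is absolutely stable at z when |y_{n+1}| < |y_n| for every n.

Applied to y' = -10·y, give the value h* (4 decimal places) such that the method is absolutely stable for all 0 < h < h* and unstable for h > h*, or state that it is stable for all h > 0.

With y'=λy (z=hλ):
  y_{n+1} = y_n + z·[15/16·y_n + 1/16·y_{n+1}] ⇒ (1 − 1/16z)y_{n+1} = (1 + 15/16z)y_n
  Hence R(z) = (1 + 15/16z)/(1 − 1/16z).

Need |R(x)|<1, x<0.
x=-0.56: |R|=0.4589
R=−1: 1+15/16x = −1+1/16x ⇒ -7/8x=2 ⇒ x=2/(-7/8)=-2.2857
Confirm numerically:
  x=-2.260: |R|=0.98028 <1
  x=-1.493: |R|=0.36557 <1
  x=-1.053: |R|=0.01202 <1
  x=-2.872: |R|=1.43493 >1
  x=-2.860: |R|=1.42630 >1
  x=-2.653: |R|=1.27567 >1
Interval (-2.2857, 0).

(-2.2857,0); λ=-10 ⇒ h* = (16/7)/10 = 0.2286.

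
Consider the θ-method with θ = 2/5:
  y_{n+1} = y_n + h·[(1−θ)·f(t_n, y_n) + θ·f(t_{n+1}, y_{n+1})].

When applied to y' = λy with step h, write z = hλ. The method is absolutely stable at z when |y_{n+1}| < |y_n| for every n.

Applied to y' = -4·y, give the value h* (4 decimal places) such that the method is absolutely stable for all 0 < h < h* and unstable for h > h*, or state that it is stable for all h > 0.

(-10.0000,0); λ=-4 ⇒ h* = (10)/4 = 2.5000.

Set f=λy, z=hλ:
  y_{n+1} = y_n + z·[3/5·y_n + 2/5·y_{n+1}] ⇒ (1 − 2/5z)y_{n+1} = (1 + 3/5z)y_n
  R(z) = (1 + 3/5z)/(1 − 2/5z).

Solve |R(x)|<1 on ℝ⁻.
x=-1.53: |R|=0.0509
R=−1: 1+3/5x = −1+2/5x ⇒ -1/5x=2 ⇒ x=2/(-1/5)=-10.0000
Confirm numerically:
  x=-8.573: |R|=0.93556 <1
  x=-6.623: |R|=0.81492 <1
  x=-5.667: |R|=0.73473 <1
  x=-4.931: |R|=0.65893 <1
  x=-10.573: |R|=1.02192 >1
  x=-10.200: |R|=1.00787 >1
Stable set (-10.0000, 0).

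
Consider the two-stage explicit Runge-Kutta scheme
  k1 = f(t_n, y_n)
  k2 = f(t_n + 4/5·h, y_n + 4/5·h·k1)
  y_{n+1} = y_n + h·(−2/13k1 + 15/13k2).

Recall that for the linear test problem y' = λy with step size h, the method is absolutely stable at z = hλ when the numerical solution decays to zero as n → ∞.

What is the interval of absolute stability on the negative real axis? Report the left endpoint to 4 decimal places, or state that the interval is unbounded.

On y'=λy, z=hλ:
  k1=λy_n ⇒ h·k1=z·y_n;  k2=λ(1+4/5z)y_n ⇒ h·k2=z(1+4/5z)y_n
  y_{n+1}/y_n = 1 − 2/13z + 15/13z(1+4/5z) = 1 + z + 12/13z²
  Hence R(z) = 1 + z + 12/13z².

Need |R(x)|<1, x<0.
x=-1.68: |R|=1.9253
R=1: x+12/13x²=0 ⇒ x=−13/12=-1.0833; min R=1−1/(4·12/13)=0.7292>−1
Confirm numerically:
  x=-0.961: |R|=0.89148 <1
  x=-0.918: |R|=0.85990 <1
  x=-0.636: |R|=0.73738 <1
  x=-0.479: |R|=0.73279 <1
  x=-1.557: |R|=1.68077 >1
  x=-1.360: |R|=1.34732 >1
Interval (-1.0833, 0).

(-1.0833, 0).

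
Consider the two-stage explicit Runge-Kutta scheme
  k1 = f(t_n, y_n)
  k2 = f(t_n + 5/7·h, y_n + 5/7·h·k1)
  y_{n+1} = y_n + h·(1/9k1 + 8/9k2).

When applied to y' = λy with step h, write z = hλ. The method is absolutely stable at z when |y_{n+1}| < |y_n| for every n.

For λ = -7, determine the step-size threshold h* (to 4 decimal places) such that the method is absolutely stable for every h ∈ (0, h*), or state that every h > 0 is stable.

(-1.5750,0); λ=-7 ⇒ h* = (63/40)/7 = 0.2250.

On y'=λy, z=hλ:
  k1=λy_n ⇒ h·k1=z·y_n;  k2=λ(1+5/7z)y_n ⇒ h·k2=z(1+5/7z)y_n
  y_{n+1}/y_n = 1 + 1/9z + 8/9z(1+5/7z) = 1 + z + 40/63z²
  R(z) = 1 + z + 40/63z².

Need |R(x)|<1, x<0.
x=-1.66: |R|=1.0896
R=1: x+40/63x²=0 ⇒ x=−63/40=-1.5750; min R=1−1/(4·40/63)=0.6062>−1
Confirm numerically:
  x=-1.265: |R|=0.75102 <1
  x=-1.174: |R|=0.70110 <1
  x=-0.987: |R|=0.63152 <1
  x=-2.173: |R|=1.82505 >1
  x=-1.761: |R|=1.20797 >1
  x=-1.651: |R|=1.07967 >1
Interval (-1.5750, 0).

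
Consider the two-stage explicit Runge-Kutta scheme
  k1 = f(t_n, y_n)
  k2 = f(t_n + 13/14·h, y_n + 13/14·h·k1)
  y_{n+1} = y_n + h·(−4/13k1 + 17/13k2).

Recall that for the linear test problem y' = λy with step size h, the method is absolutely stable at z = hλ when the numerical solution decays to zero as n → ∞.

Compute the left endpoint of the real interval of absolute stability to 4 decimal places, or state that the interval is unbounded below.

z* = -0.8235.

With y'=λy (z=hλ):
  k1=λy_n ⇒ h·k1=z·y_n;  k2=λ(1+13/14z)y_n ⇒ h·k2=z(1+13/14z)y_n
  y_{n+1}/y_n = 1 − 4/13z + 17/13z(1+13/14z) = 1 + z + 17/14z²
  so R(z) = 1 + z + 17/14z².

Find x<0 with |R(x)|<1.
x=-1.46: |R|=2.1284
R=1: x+17/14x²=0 ⇒ x=−14/17=-0.8235; min R=1−1/(4·17/14)=0.7941>−1
Confirm numerically:
  x=-0.657: |R|=0.86715 <1
  x=-0.651: |R|=0.86362 <1
  x=-0.404: |R|=0.79419 <1
  x=-1.319: |R|=1.79357 >1
  x=-1.067: |R|=1.31545 >1
Interval (-0.8235, 0).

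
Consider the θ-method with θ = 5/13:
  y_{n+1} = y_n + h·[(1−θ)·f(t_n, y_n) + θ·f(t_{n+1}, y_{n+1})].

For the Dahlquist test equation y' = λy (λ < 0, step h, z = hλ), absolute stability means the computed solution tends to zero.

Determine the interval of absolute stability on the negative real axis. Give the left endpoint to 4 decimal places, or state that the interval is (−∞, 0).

With y'=λy (z=hλ):
  y_{n+1} = y_n + z·[8/13·y_n + 5/13·y_{n+1}] ⇒ (1 − 5/13z)y_{n+1} = (1 + 8/13z)y_n
  ⇒ R(z) = (1 + 8/13z)/(1 − 5/13z).

Solve |R(x)|<1 on ℝ⁻.
x=-1.07: |R|=0.2420
R=−1: 1+8/13x = −1+5/13x ⇒ -3/13x=2 ⇒ x=2/(-3/13)=-8.6667
Confirm numerically:
  x=-8.092: |R|=0.96775 <1
  x=-4.783: |R|=0.68438 <1
  x=-3.833: |R|=0.54917 <1
  x=-8.994: |R|=1.01694 >1
  x=-8.846: |R|=1.00940 >1
  x=-8.770: |R|=1.00545 >1
Stable set (-8.6667, 0).

(-8.6667, 0).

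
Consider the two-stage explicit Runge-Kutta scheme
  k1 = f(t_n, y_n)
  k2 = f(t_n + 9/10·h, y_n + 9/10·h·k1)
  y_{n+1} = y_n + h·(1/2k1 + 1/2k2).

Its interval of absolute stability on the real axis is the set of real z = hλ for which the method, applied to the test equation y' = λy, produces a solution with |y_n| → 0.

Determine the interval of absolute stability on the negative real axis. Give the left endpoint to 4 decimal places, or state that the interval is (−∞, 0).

On y'=λy, z=hλ:
  k1=λy_n ⇒ h·k1=z·y_n;  k2=λ(1+9/10z)y_n ⇒ h·k2=z(1+9/10z)y_n
  y_{n+1}/y_n = 1 + 1/2z + 1/2z(1+9/10z) = 1 + z + 9/20z²
  R(z) = 1 + z + 9/20z².

Boundary: |R(x)|=1, x<0.
x=-1.48: |R|=0.5057
R=1: x+9/20x²=0 ⇒ x=−20/9=-2.2222; min R=1−1/(4·9/20)=0.4444>−1
Confirm numerically:
  x=-2.170: |R|=0.94901 <1
  x=-1.264: |R|=0.45496 <1
  x=-1.240: |R|=0.45192 <1
  x=-1.019: |R|=0.44826 <1
  x=-2.803: |R|=1.73256 >1
  x=-2.682: |R|=1.55491 >1
  x=-2.249: |R|=1.02710 >1
Stable set (-2.2222, 0).

(-2.2222, 0).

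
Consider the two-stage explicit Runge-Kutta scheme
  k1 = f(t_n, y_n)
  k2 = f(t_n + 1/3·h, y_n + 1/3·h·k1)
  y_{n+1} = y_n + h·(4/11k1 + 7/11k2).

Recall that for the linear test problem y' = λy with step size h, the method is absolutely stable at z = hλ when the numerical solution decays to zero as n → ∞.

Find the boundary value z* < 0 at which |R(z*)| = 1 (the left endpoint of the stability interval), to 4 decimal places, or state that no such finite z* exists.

On y'=λy, z=hλ:
  k1=λy_n ⇒ h·k1=z·y_n;  k2=λ(1+1/3z)y_n ⇒ h·k2=z(1+1/3z)y_n
  y_{n+1}/y_n = 1 + 4/11z + 7/11z(1+1/3z) = 1 + z + 7/33z²
  R(z) = 1 + z + 7/33z².

Boundary: |R(x)|=1, x<0.
x=-0.69: |R|=0.4110
R=1: x+7/33x²=0 ⇒ x=−33/7=-4.7143; min R=1−1/(4·7/33)=-0.1786>−1
Confirm numerically:
  x=-4.348: |R|=0.66217 <1
  x=-4.201: |R|=0.54260 <1
  x=-3.804: |R|=0.26548 <1
  x=-3.234: |R|=0.01548 <1
  x=-5.276: |R|=1.62864 >1
  x=-5.122: |R|=1.44298 >1
  x=-4.818: |R|=1.10600 >1
So |R|<1 on (-4.7143, 0).

z* = -4.7143.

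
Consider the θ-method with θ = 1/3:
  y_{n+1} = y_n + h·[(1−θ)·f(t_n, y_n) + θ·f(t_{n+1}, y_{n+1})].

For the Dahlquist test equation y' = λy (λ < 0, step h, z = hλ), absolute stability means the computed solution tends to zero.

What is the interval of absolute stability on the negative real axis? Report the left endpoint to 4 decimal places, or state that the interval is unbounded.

With y'=λy (z=hλ):
  y_{n+1} = y_n + z·[2/3·y_n + 1/3·y_{n+1}] ⇒ (1 − 1/3z)y_{n+1} = (1 + 2/3z)y_n
  Hence R(z) = (1 + 2/3z)/(1 − 1/3z).

Solve |R(x)|<1 on ℝ⁻.
x=-0.67: |R|=0.4523
R=−1: 1+2/3x = −1+1/3x ⇒ -1/3x=2 ⇒ x=2/(-1/3)=-6.0000
Confirm numerically:
  x=-4.984: |R|=0.87275 <1
  x=-4.853: |R|=0.85394 <1
  x=-2.434: |R|=0.34376 <1
  x=-6.369: |R|=1.03939 >1
  x=-6.050: |R|=1.00552 >1
Stable set (-6.0000, 0).

z∈(-6.0000,0).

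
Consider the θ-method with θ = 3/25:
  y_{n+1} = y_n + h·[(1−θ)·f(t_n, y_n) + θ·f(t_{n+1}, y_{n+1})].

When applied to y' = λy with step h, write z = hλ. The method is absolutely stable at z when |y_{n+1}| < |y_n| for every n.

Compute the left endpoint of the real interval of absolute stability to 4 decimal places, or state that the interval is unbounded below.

z* = -2.6316.

With y'=λy (z=hλ):
  y_{n+1} = y_n + z·[22/25·y_n + 3/25·y_{n+1}] ⇒ (1 − 3/25z)y_{n+1} = (1 + 22/25z)y_n
  ⇒ R(z) = (1 + 22/25z)/(1 − 3/25z).

Solve |R(x)|<1 on ℝ⁻.
x=-1.5: |R|=0.2712
R=−1: 1+22/25x = −1+3/25x ⇒ -19/25x=2 ⇒ x=2/(-19/25)=-2.6316
Confirm numerically:
  x=-2.526: |R|=0.93842 <1
  x=-2.452: |R|=0.89455 <1
  x=-2.279: |R|=0.78958 <1
  x=-1.340: |R|=0.15438 <1
  x=-3.047: |R|=1.23119 >1
  x=-2.826: |R|=1.11034 >1
Interval (-2.6316, 0).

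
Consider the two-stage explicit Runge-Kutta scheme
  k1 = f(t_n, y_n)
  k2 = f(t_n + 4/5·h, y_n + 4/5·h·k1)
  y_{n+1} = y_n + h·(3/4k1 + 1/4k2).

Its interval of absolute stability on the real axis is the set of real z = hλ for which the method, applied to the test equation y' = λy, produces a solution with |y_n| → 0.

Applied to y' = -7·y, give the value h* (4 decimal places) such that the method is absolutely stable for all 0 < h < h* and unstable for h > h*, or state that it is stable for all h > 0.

(-5.0000,0); λ=-7 ⇒ h* = (5)/7 = 0.7143.

Set f=λy, z=hλ:
  k1=λy_n ⇒ h·k1=z·y_n;  k2=λ(1+4/5z)y_n ⇒ h·k2=z(1+4/5z)y_n
  y_{n+1}/y_n = 1 + 3/4z + 1/4z(1+4/5z) = 1 + z + 1/5z²
  Hence R(z) = 1 + z + 1/5z².

Solve |R(x)|<1 on ℝ⁻.
x=-0.73: |R|=0.3766
R=1: x+1/5x²=0 ⇒ x=−5=-5.0000; min R=1−1/(4·1/5)=-0.2500>−1
Confirm numerically:
  x=-4.789: |R|=0.79790 <1
  x=-4.115: |R|=0.27165 <1
  x=-2.544: |R|=0.24961 <1
  x=-5.579: |R|=1.64605 >1
  x=-5.455: |R|=1.49640 >1
So |R|<1 on (-5.0000, 0).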